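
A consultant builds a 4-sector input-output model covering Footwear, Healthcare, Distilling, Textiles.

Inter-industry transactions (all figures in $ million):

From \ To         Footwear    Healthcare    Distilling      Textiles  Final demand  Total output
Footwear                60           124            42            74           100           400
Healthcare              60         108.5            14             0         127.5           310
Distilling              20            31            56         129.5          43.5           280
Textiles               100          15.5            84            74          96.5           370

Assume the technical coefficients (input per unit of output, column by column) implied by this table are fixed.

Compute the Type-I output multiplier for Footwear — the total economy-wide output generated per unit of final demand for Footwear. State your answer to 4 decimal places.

Technical coefficients a_ij = z_ij / X_j:
  a_11 = 60/400 = 0.15, a_21 = 60/400 = 0.15, a_31 = 20/400 = 0.05, a_41 = 100/400 = 0.25
  a_12 = 124/310 = 0.40, a_22 = 108.5/310 = 0.35, a_32 = 31/310 = 0.10, a_42 = 15.5/310 = 0.05
  a_13 = 42/280 = 0.15, a_23 = 14/280 = 0.05, a_33 = 56/280 = 0.20, a_43 = 84/280 = 0.30
  a_14 = 74/370 = 0.20, a_24 = 0/370 = 0.00, a_34 = 129.5/370 = 0.35, a_44 = 74/370 = 0.20
I − A =
  [   0.85    -0.40    -0.15    -0.20]
  [  -0.15     0.65    -0.05     0.00]
  [  -0.05    -0.10     0.80    -0.35]
  [  -0.25    -0.05    -0.30     0.80]
Compute the cofactors C_ij = (−1)^(i+j)·(3×3 minor ij) of I−A; the adjugate is their transpose:
adj(I−A) = Cᵀ =
  [ 0.342875   0.242625   0.133500   0.144125]
  [ 0.086625   0.392625   0.058500   0.047250]
  [ 0.097500   0.129375   0.360000   0.181875]
  [ 0.149125   0.148875   0.180375   0.381625]
det(I−A) = Σ_j (I−A)_1j·C_1j = (0.85)(0.342875) + (-0.40)(0.086625) + (-0.15)(0.097500) + (-0.20)(0.149125) = 0.21234375
(I − A)⁻¹ = adj(I−A) / det(I−A) ≈
  [   1.61472     1.14260     0.62870     0.67873]
  [   0.40795     1.84901     0.27550     0.22252]
  [   0.45916     0.60927     1.69536     0.85651]
  [   0.70228     0.70110     0.84945     1.79720]
The output multiplier for sector j is the column-j sum of the Leontief inverse (I − A)⁻¹ = adj(I−A) / det(I−A).
Column 1 of adj(I−A): (0.342875, 0.086625, 0.097500, 0.149125); det(I−A) = 0.21234375.
m_1 = (0.342875 + 0.086625 + 0.097500 + 0.149125) / 0.21234375 = 0.676125 / 0.21234375 ≈ 3.1841.

m_1 = 3.1841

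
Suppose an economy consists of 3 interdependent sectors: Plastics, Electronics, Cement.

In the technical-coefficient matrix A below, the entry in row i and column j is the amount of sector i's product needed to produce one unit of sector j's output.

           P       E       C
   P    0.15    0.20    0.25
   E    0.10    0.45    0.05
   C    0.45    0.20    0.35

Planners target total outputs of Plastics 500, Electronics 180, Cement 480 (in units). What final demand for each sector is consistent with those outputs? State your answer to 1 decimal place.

I − A =
  [   0.85    -0.20    -0.25]
  [  -0.10     0.55    -0.05]
  [  -0.45    -0.20     0.65]
d = (I − A) x:
  d_P = (+0.85)·500 + (-0.20)·180 + (-0.25)·480 = 269.0
  d_E = (-0.10)·500 + (+0.55)·180 + (-0.05)·480 = 25.0
  d_C = (-0.45)·500 + (-0.20)·180 + (+0.65)·480 = 51.0

d_P = 269.0, d_E = 25.0, d_C = 51.0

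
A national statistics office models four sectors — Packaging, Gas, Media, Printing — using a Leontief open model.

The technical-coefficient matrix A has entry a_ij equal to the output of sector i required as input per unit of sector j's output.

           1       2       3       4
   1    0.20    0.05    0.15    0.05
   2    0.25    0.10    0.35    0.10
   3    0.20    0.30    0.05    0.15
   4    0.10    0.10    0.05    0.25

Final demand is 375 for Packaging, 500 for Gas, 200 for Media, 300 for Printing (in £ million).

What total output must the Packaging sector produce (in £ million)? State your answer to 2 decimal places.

I − A =
  [   0.80    -0.05    -0.15    -0.05]
  [  -0.25     0.90    -0.35    -0.10]
  [  -0.20    -0.30     0.95    -0.15]
  [  -0.10    -0.10    -0.05     0.75]
Compute the cofactors C_ij = (−1)^(i+j)·(3×3 minor ij) of I−A; the adjugate is their transpose:
adj(I−A) = Cᵀ =
  [ 0.539500   0.076750   0.117125   0.069625]
  [ 0.244500   0.534000   0.242500   0.136000]
  [ 0.209500   0.199750   0.516375   0.143875]
  [ 0.118500   0.094750   0.082375   0.546375]
det(I−A) = Σ_j (I−A)_1j·C_1j = (0.80)(0.539500) + (-0.05)(0.244500) + (-0.15)(0.209500) + (-0.05)(0.118500) = 0.382025
(I − A)⁻¹ = adj(I−A) / det(I−A) ≈
  [   1.4122     0.2009     0.3066     0.1823]
  [   0.6400     1.3978     0.6348     0.3560]
  [   0.5484     0.5229     1.3517     0.3766]
  [   0.3102     0.2480     0.2156     1.4302]
x = (I − A)⁻¹ d = adj(I−A)·d / det(I−A), with det(I−A) = 0.382025:
  x_1 = (0.539500·375 + 0.076750·500 + 0.117125·200 + 0.069625·300) / 0.382025 = 285.00 / 0.382025 ≈ 746.02
  x_2 = (0.244500·375 + 0.534000·500 + 0.242500·200 + 0.136000·300) / 0.382025 = 447.9875 / 0.382025 ≈ 1172.67
  x_3 = (0.209500·375 + 0.199750·500 + 0.516375·200 + 0.143875·300) / 0.382025 = 324.875 / 0.382025 ≈ 850.40
  x_4 = (0.118500·375 + 0.094750·500 + 0.082375·200 + 0.546375·300) / 0.382025 = 272.20 / 0.382025 ≈ 712.52

x_1 = 746.02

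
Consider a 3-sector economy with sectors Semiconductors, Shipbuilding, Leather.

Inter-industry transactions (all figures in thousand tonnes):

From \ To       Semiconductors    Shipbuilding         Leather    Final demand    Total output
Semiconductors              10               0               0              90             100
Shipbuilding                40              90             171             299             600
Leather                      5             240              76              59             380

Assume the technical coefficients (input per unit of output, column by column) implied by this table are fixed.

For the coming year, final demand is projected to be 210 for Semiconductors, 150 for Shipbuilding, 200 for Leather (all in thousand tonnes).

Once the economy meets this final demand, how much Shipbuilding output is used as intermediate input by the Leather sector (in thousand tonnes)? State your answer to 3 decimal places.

Technical coefficients a_ij = z_ij / X_j:
  a_11 = 10/100 = 0.10, a_21 = 40/100 = 0.40, a_31 = 5/100 = 0.05
  a_12 = 0/600 = 0.00, a_22 = 90/600 = 0.15, a_32 = 240/600 = 0.40
  a_13 = 0/380 = 0.00, a_23 = 171/380 = 0.45, a_33 = 76/380 = 0.20
I − A =
  [   0.90     0.00     0.00]
  [  -0.40     0.85    -0.45]
  [  -0.05    -0.40     0.80]
Cofactors of I−A, C_ij = (−1)^(i+j)·(minor ij) (rows/columns in the sector order above):
  C_11 = (0.85)(0.80) − (-0.45)(-0.40) = 0.5000
  C_12 = −[(-0.40)(0.80) − (-0.45)(-0.05)] = 0.3425
  C_13 = (-0.40)(-0.40) − (0.85)(-0.05) = 0.2025
  C_21 = −[(0.00)(0.80) − (0.00)(-0.40)] = 0.0000
  C_22 = (0.90)(0.80) − (0.00)(-0.05) = 0.7200
  C_23 = −[(0.90)(-0.40) − (0.00)(-0.05)] = 0.3600
  C_31 = (0.00)(-0.45) − (0.00)(0.85) = 0.0000
  C_32 = −[(0.90)(-0.45) − (0.00)(-0.40)] = 0.4050
  C_33 = (0.90)(0.85) − (0.00)(-0.40) = 0.7650
det(I−A) = Σ_j (I−A)_1j·C_1j = (0.90)(0.5000) + (0.00)(0.3425) + (0.00)(0.2025) = 0.4500
adj(I−A) = Cᵀ =
  [ 0.5000   0.0000   0.0000]
  [ 0.3425   0.7200   0.4050]
  [ 0.2025   0.3600   0.7650]
(I − A)⁻¹ = adj(I−A) / det(I−A) ≈
  [   1.1111     0.0000     0.0000]
  [   0.7611     1.6000     0.9000]
  [   0.4500     0.8000     1.7000]
First solve x = (I − A)⁻¹ d = adj(I−A)·d / det(I−A); in particular x_3 = (0.2025·210 + 0.3600·150 + 0.7650·200) / 0.4500 = 249.525 / 0.4500 = 554.50000.
Intermediate flow from 2 to 3: z_23 = a_23 · x_3 = 0.45 × 249.525 / 0.4500 = 112.28625 / 0.4500 = 249.525.

z_23 = 249.525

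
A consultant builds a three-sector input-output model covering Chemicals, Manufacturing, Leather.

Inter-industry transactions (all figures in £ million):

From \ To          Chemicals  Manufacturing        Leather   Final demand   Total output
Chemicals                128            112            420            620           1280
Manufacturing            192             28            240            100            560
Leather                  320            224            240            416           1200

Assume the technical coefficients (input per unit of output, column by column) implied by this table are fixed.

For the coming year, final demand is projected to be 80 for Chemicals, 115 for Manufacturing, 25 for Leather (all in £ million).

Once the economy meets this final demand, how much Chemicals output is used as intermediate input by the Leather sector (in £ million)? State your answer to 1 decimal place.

z_CL = 67.6

Technical coefficients a_ij = z_ij / X_j:
  a_CC = 128/1280 = 0.10, a_MC = 192/1280 = 0.15, a_LC = 320/1280 = 0.25
  a_CM = 112/560 = 0.20, a_MM = 28/560 = 0.05, a_LM = 224/560 = 0.40
  a_CL = 420/1200 = 0.35, a_ML = 240/1200 = 0.20, a_LL = 240/1200 = 0.20
I − A =
  [   0.90    -0.20    -0.35]
  [  -0.15     0.95    -0.20]
  [  -0.25    -0.40     0.80]
Cofactors of I−A, C_ij = (−1)^(i+j)·(minor ij) (rows/columns in the sector order above):
  C_11 = (0.95)(0.80) − (-0.20)(-0.40) = 0.6800
  C_12 = −[(-0.15)(0.80) − (-0.20)(-0.25)] = 0.1700
  C_13 = (-0.15)(-0.40) − (0.95)(-0.25) = 0.2975
  C_21 = −[(-0.20)(0.80) − (-0.35)(-0.40)] = 0.3000
  C_22 = (0.90)(0.80) − (-0.35)(-0.25) = 0.6325
  C_23 = −[(0.90)(-0.40) − (-0.20)(-0.25)] = 0.4100
  C_31 = (-0.20)(-0.20) − (-0.35)(0.95) = 0.3725
  C_32 = −[(0.90)(-0.20) − (-0.35)(-0.15)] = 0.2325
  C_33 = (0.90)(0.95) − (-0.20)(-0.15) = 0.8250
det(I−A) = Σ_j (I−A)_1j·C_1j = (0.90)(0.6800) + (-0.20)(0.1700) + (-0.35)(0.2975) = 0.473875
adj(I−A) = Cᵀ =
  [ 0.6800   0.3000   0.3725]
  [ 0.1700   0.6325   0.2325]
  [ 0.2975   0.4100   0.8250]
(I − A)⁻¹ = adj(I−A) / det(I−A) ≈
  [   1.4350     0.6331     0.7861]
  [   0.3587     1.3347     0.4906]
  [   0.6278     0.8652     1.7410]
First solve x = (I − A)⁻¹ d = adj(I−A)·d / det(I−A); in particular x_L = (0.2975·80 + 0.4100·115 + 0.8250·25) / 0.473875 = 91.575 / 0.473875 ≈ 193.247.
Intermediate flow from C to L: z_CL = a_CL · x_L = 0.35 × 91.575 / 0.473875 = 32.05125 / 0.473875 ≈ 67.6.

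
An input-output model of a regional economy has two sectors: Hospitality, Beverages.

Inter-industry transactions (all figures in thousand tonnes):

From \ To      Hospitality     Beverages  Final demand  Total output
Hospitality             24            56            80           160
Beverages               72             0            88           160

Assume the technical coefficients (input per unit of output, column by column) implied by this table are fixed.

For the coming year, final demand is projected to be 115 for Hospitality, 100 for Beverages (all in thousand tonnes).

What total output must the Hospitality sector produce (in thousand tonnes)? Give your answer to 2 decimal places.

Technical coefficients a_ij = z_ij / X_j:
  a_11 = 24/160 = 0.15, a_21 = 72/160 = 0.45
  a_12 = 56/160 = 0.35, a_22 = 0/160 = 0.00
I − A =
  [   0.85    -0.35]
  [  -0.45     1.00]
det(I−A) = (0.85)(1.00) − (-0.35)(-0.45) = 0.6925
adj(I−A) = [[1.00, 0.35], [0.45, 0.85]]
(I − A)⁻¹ = adj(I−A) / det(I−A) ≈
  [   1.4440     0.5054]
  [   0.6498     1.2274]
x = (I − A)⁻¹ d = adj(I−A)·d / det(I−A), with det(I−A) = 0.6925:
  x_1 = (1.00·115 + 0.35·100) / 0.6925 = 150.00 / 0.6925 ≈ 216.61
  x_2 = (0.45·115 + 0.85·100) / 0.6925 = 136.75 / 0.6925 ≈ 197.47

x_1 = 216.61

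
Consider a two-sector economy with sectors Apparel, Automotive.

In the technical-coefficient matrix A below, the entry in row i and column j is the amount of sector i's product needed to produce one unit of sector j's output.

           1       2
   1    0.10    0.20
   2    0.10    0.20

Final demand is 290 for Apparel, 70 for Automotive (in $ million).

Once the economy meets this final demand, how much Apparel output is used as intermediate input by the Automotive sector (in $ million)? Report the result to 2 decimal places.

I − A =
  [   0.90    -0.20]
  [  -0.10     0.80]
det(I−A) = (0.90)(0.80) − (-0.20)(-0.10) = 0.7000
adj(I−A) = [[0.80, 0.20], [0.10, 0.90]]
(I − A)⁻¹ = adj(I−A) / det(I−A) ≈
  [   1.1429     0.2857]
  [   0.1429     1.2857]
First solve x = (I − A)⁻¹ d = adj(I−A)·d / det(I−A); in particular x_2 = (0.10·290 + 0.90·70) / 0.7000 = 92.00 / 0.7000 ≈ 131.4286.
Intermediate flow from 1 to 2: z_12 = a_12 · x_2 = 0.20 × 92.00 / 0.7000 = 18.40 / 0.7000 ≈ 26.29.

z_12 = 26.29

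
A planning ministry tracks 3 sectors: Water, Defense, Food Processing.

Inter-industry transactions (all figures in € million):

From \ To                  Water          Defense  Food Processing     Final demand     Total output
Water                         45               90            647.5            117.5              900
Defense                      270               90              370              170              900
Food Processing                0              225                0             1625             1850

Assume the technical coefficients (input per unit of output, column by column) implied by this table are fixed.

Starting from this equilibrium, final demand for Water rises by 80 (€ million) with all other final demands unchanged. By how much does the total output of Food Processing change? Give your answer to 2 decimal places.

Technical coefficients a_ij = z_ij / X_j:
  a_11 = 45/900 = 0.05, a_21 = 270/900 = 0.30, a_31 = 0/900 = 0.00
  a_12 = 90/900 = 0.10, a_22 = 90/900 = 0.10, a_32 = 225/900 = 0.25
  a_13 = 647.5/1850 = 0.35, a_23 = 370/1850 = 0.20, a_33 = 0/1850 = 0.00
I − A =
  [   0.95    -0.10    -0.35]
  [  -0.30     0.90    -0.20]
  [   0.00    -0.25     1.00]
Cofactors of I−A, C_ij = (−1)^(i+j)·(minor ij) (rows/columns in the sector order above):
  C_11 = (0.90)(1.00) − (-0.20)(-0.25) = 0.8500
  C_12 = −[(-0.30)(1.00) − (-0.20)(0.00)] = 0.3000
  C_13 = (-0.30)(-0.25) − (0.90)(0.00) = 0.0750
  C_21 = −[(-0.10)(1.00) − (-0.35)(-0.25)] = 0.1875
  C_22 = (0.95)(1.00) − (-0.35)(0.00) = 0.9500
  C_23 = −[(0.95)(-0.25) − (-0.10)(0.00)] = 0.2375
  C_31 = (-0.10)(-0.20) − (-0.35)(0.90) = 0.3350
  C_32 = −[(0.95)(-0.20) − (-0.35)(-0.30)] = 0.2950
  C_33 = (0.95)(0.90) − (-0.10)(-0.30) = 0.8250
det(I−A) = Σ_j (I−A)_1j·C_1j = (0.95)(0.8500) + (-0.10)(0.3000) + (-0.35)(0.0750) = 0.75125
adj(I−A) = Cᵀ =
  [ 0.8500   0.1875   0.3350]
  [ 0.3000   0.9500   0.2950]
  [ 0.0750   0.2375   0.8250]
(I − A)⁻¹ = adj(I−A) / det(I−A) ≈
  [   1.1314     0.2496     0.4459]
  [   0.3993     1.2646     0.3927]
  [   0.0998     0.3161     1.0982]
Δx = (I − A)⁻¹ Δd with Δd having +80 in the Water component and 0 elsewhere.
So Δx_3 = L_31 · (+80), where L_31 = adj(I−A)_31 / det(I−A) = 0.0750 / 0.75125.
Δx_3 = 0.0750 × (+80) / 0.75125 = 6.00 / 0.75125 ≈ 7.99.

Δx_3 = 7.99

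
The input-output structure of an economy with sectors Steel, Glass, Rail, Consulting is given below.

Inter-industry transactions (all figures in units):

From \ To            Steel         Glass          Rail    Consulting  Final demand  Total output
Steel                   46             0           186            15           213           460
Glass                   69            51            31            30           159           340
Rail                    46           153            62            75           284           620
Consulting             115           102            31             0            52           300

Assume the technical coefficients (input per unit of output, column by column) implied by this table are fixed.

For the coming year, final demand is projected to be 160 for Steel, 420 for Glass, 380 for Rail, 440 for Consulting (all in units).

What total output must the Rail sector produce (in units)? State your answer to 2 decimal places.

x_R = 1116.29

Technical coefficients a_ij = z_ij / X_j:
  a_SS = 46/460 = 0.10, a_GS = 69/460 = 0.15, a_RS = 46/460 = 0.10, a_CS = 115/460 = 0.25
  a_SG = 0/340 = 0.00, a_GG = 51/340 = 0.15, a_RG = 153/340 = 0.45, a_CG = 102/340 = 0.30
  a_SR = 186/620 = 0.30, a_GR = 31/620 = 0.05, a_RR = 62/620 = 0.10, a_CR = 31/620 = 0.05
  a_SC = 15/300 = 0.05, a_GC = 30/300 = 0.10, a_RC = 75/300 = 0.25, a_CC = 0/300 = 0.00
I − A =
  [   0.90     0.00    -0.30    -0.05]
  [  -0.15     0.85    -0.05    -0.10]
  [  -0.10    -0.45     0.90    -0.25]
  [  -0.25    -0.30    -0.05     1.00]
Compute the cofactors C_ij = (−1)^(i+j)·(3×3 minor ij) of I−A; the adjugate is their transpose:
adj(I−A) = Cᵀ =
  [ 0.698875   0.172125   0.248875   0.114375]
  [ 0.164250   0.738500   0.101750   0.107500]
  [ 0.225125   0.468375   0.725125   0.239375]
  [ 0.235250   0.288000   0.129000   0.622500]
det(I−A) = Σ_j (I−A)_1j·C_1j = (0.90)(0.698875) + (0.00)(0.164250) + (-0.30)(0.225125) + (-0.05)(0.235250) = 0.5496875
(I − A)⁻¹ = adj(I−A) / det(I−A) ≈
  [   1.2714     0.3131     0.4528     0.2081]
  [   0.2988     1.3435     0.1851     0.1956]
  [   0.4096     0.8521     1.3192     0.4355]
  [   0.4280     0.5239     0.2347     1.1325]
x = (I − A)⁻¹ d = adj(I−A)·d / det(I−A), with det(I−A) = 0.5496875:
  x_S = (0.698875·160 + 0.172125·420 + 0.248875·380 + 0.114375·440) / 0.5496875 = 329.01 / 0.5496875 ≈ 598.54
  x_G = (0.164250·160 + 0.738500·420 + 0.101750·380 + 0.107500·440) / 0.5496875 = 422.415 / 0.5496875 ≈ 768.46
  x_R = (0.225125·160 + 0.468375·420 + 0.725125·380 + 0.239375·440) / 0.5496875 = 613.61 / 0.5496875 ≈ 1116.29
  x_C = (0.235250·160 + 0.288000·420 + 0.129000·380 + 0.622500·440) / 0.5496875 = 481.52 / 0.5496875 ≈ 875.99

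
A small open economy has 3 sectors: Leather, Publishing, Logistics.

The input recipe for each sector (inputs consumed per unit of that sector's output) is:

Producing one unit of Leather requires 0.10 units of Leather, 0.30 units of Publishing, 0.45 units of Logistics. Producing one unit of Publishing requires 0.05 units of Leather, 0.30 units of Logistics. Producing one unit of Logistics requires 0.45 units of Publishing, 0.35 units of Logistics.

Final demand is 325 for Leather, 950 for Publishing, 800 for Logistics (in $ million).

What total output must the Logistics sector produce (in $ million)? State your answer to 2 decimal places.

I − A =
  [   0.90    -0.05     0.00]
  [  -0.30     1.00    -0.45]
  [  -0.45    -0.30     0.65]
Cofactors of I−A, C_ij = (−1)^(i+j)·(minor ij) (rows/columns in the sector order above):
  C_11 = (1.00)(0.65) − (-0.45)(-0.30) = 0.5150
  C_12 = −[(-0.30)(0.65) − (-0.45)(-0.45)] = 0.3975
  C_13 = (-0.30)(-0.30) − (1.00)(-0.45) = 0.5400
  C_21 = −[(-0.05)(0.65) − (0.00)(-0.30)] = 0.0325
  C_22 = (0.90)(0.65) − (0.00)(-0.45) = 0.5850
  C_23 = −[(0.90)(-0.30) − (-0.05)(-0.45)] = 0.2925
  C_31 = (-0.05)(-0.45) − (0.00)(1.00) = 0.0225
  C_32 = −[(0.90)(-0.45) − (0.00)(-0.30)] = 0.4050
  C_33 = (0.90)(1.00) − (-0.05)(-0.30) = 0.8850
det(I−A) = Σ_j (I−A)_1j·C_1j = (0.90)(0.5150) + (-0.05)(0.3975) + (0.00)(0.5400) = 0.443625
adj(I−A) = Cᵀ =
  [ 0.5150   0.0325   0.0225]
  [ 0.3975   0.5850   0.4050]
  [ 0.5400   0.2925   0.8850]
(I − A)⁻¹ = adj(I−A) / det(I−A) ≈
  [   1.1609     0.0733     0.0507]
  [   0.8960     1.3187     0.9129]
  [   1.2172     0.6593     1.9949]
x = (I − A)⁻¹ d = adj(I−A)·d / det(I−A), with det(I−A) = 0.443625:
  x_1 = (0.5150·325 + 0.0325·950 + 0.0225·800) / 0.443625 = 216.25 / 0.443625 ≈ 487.46
  x_2 = (0.3975·325 + 0.5850·950 + 0.4050·800) / 0.443625 = 1008.9375 / 0.443625 ≈ 2274.30
  x_3 = (0.5400·325 + 0.2925·950 + 0.8850·800) / 0.443625 = 1161.375 / 0.443625 ≈ 2617.92

x_3 = 2617.92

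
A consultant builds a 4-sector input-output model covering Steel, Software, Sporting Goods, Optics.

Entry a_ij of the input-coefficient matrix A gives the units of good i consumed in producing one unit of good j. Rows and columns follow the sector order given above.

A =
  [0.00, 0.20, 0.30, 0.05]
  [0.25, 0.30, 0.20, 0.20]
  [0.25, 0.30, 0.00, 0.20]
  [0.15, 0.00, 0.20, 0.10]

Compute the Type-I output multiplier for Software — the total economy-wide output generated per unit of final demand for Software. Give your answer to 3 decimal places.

I − A =
  [   1.00    -0.20    -0.30    -0.05]
  [  -0.25     0.70    -0.20    -0.20]
  [  -0.25    -0.30     1.00    -0.20]
  [  -0.15     0.00    -0.20     0.90]
Compute the cofactors C_ij = (−1)^(i+j)·(3×3 minor ij) of I−A; the adjugate is their transpose:
adj(I−A) = Cᵀ =
  [ 0.53600   0.25600   0.24000   0.14000]
  [ 0.30600   0.77350   0.29750   0.25500]
  [ 0.25500   0.31875   0.57375   0.21250]
  [ 0.14600   0.11350   0.16750   0.50500]
det(I−A) = Σ_j (I−A)_1j·C_1j = (1.00)(0.53600) + (-0.20)(0.30600) + (-0.30)(0.25500) + (-0.05)(0.14600) = 0.3910
(I − A)⁻¹ = adj(I−A) / det(I−A) ≈
  [   1.3708     0.6547     0.6138     0.3581]
  [   0.7826     1.9783     0.7609     0.6522]
  [   0.6522     0.8152     1.4674     0.5435]
  [   0.3734     0.2903     0.4284     1.2916]
The output multiplier for sector j is the column-j sum of the Leontief inverse (I − A)⁻¹ = adj(I−A) / det(I−A).
Column 2 of adj(I−A): (0.25600, 0.77350, 0.31875, 0.11350); det(I−A) = 0.3910.
m_2 = (0.25600 + 0.77350 + 0.31875 + 0.11350) / 0.3910 = 1.46175 / 0.3910 ≈ 3.738.

m_2 = 3.738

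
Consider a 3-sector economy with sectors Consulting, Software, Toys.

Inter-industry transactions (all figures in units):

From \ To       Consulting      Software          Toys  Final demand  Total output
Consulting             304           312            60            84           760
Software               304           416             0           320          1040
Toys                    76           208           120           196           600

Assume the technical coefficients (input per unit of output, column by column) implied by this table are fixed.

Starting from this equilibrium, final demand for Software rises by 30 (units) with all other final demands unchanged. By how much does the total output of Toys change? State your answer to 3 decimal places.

Δx_T = 25.281

Technical coefficients a_ij = z_ij / X_j:
  a_CC = 304/760 = 0.40, a_SC = 304/760 = 0.40, a_TC = 76/760 = 0.10
  a_CS = 312/1040 = 0.30, a_SS = 416/1040 = 0.40, a_TS = 208/1040 = 0.20
  a_CT = 60/600 = 0.10, a_ST = 0/600 = 0.00, a_TT = 120/600 = 0.20
I − A =
  [   0.60    -0.30    -0.10]
  [  -0.40     0.60     0.00]
  [  -0.10    -0.20     0.80]
Cofactors of I−A, C_ij = (−1)^(i+j)·(minor ij) (rows/columns in the sector order above):
  C_11 = (0.60)(0.80) − (0.00)(-0.20) = 0.4800
  C_12 = −[(-0.40)(0.80) − (0.00)(-0.10)] = 0.3200
  C_13 = (-0.40)(-0.20) − (0.60)(-0.10) = 0.1400
  C_21 = −[(-0.30)(0.80) − (-0.10)(-0.20)] = 0.2600
  C_22 = (0.60)(0.80) − (-0.10)(-0.10) = 0.4700
  C_23 = −[(0.60)(-0.20) − (-0.30)(-0.10)] = 0.1500
  C_31 = (-0.30)(0.00) − (-0.10)(0.60) = 0.0600
  C_32 = −[(0.60)(0.00) − (-0.10)(-0.40)] = 0.0400
  C_33 = (0.60)(0.60) − (-0.30)(-0.40) = 0.2400
det(I−A) = Σ_j (I−A)_1j·C_1j = (0.60)(0.4800) + (-0.30)(0.3200) + (-0.10)(0.1400) = 0.1780
adj(I−A) = Cᵀ =
  [ 0.4800   0.2600   0.0600]
  [ 0.3200   0.4700   0.0400]
  [ 0.1400   0.1500   0.2400]
(I − A)⁻¹ = adj(I−A) / det(I−A) ≈
  [   2.6966     1.4607     0.3371]
  [   1.7978     2.6404     0.2247]
  [   0.7865     0.8427     1.3483]
Δx = (I − A)⁻¹ Δd with Δd having +30 in the Software component and 0 elsewhere.
So Δx_T = L_TS · (+30), where L_TS = adj(I−A)_TS / det(I−A) = 0.1500 / 0.1780.
Δx_T = 0.1500 × (+30) / 0.1780 = 4.50 / 0.1780 ≈ 25.281.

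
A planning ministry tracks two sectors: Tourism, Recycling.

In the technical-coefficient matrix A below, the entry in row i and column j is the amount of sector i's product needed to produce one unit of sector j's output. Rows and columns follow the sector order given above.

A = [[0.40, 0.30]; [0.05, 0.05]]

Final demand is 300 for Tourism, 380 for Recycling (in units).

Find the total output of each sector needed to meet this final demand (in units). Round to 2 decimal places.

x_T = 718.92, x_R = 437.84

I − A =
  [   0.60    -0.30]
  [  -0.05     0.95]
det(I−A) = (0.60)(0.95) − (-0.30)(-0.05) = 0.5550
adj(I−A) = [[0.95, 0.30], [0.05, 0.60]]
(I − A)⁻¹ = adj(I−A) / det(I−A) ≈
  [   1.7117     0.5405]
  [   0.0901     1.0811]
x = (I − A)⁻¹ d = adj(I−A)·d / det(I−A), with det(I−A) = 0.5550:
  x_T = (0.95·300 + 0.30·380) / 0.5550 = 399.00 / 0.5550 ≈ 718.92
  x_R = (0.05·300 + 0.60·380) / 0.5550 = 243.00 / 0.5550 ≈ 437.84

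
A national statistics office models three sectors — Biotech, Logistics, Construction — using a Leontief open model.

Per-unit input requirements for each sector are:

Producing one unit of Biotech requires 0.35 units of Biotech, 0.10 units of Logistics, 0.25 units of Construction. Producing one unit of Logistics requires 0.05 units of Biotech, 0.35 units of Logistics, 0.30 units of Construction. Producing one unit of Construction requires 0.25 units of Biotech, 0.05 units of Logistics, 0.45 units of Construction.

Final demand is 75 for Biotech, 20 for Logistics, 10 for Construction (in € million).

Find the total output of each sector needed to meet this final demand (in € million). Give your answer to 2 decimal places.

x_1 = 171.73, x_2 = 67.42, x_3 = 133.02

I − A =
  [   0.65    -0.05    -0.25]
  [  -0.10     0.65    -0.05]
  [  -0.25    -0.30     0.55]
Cofactors of I−A, C_ij = (−1)^(i+j)·(minor ij) (rows/columns in the sector order above):
  C_11 = (0.65)(0.55) − (-0.05)(-0.30) = 0.3425
  C_12 = −[(-0.10)(0.55) − (-0.05)(-0.25)] = 0.0675
  C_13 = (-0.10)(-0.30) − (0.65)(-0.25) = 0.1925
  C_21 = −[(-0.05)(0.55) − (-0.25)(-0.30)] = 0.1025
  C_22 = (0.65)(0.55) − (-0.25)(-0.25) = 0.2950
  C_23 = −[(0.65)(-0.30) − (-0.05)(-0.25)] = 0.2075
  C_31 = (-0.05)(-0.05) − (-0.25)(0.65) = 0.1650
  C_32 = −[(0.65)(-0.05) − (-0.25)(-0.10)] = 0.0575
  C_33 = (0.65)(0.65) − (-0.05)(-0.10) = 0.4175
det(I−A) = Σ_j (I−A)_1j·C_1j = (0.65)(0.3425) + (-0.05)(0.0675) + (-0.25)(0.1925) = 0.171125
adj(I−A) = Cᵀ =
  [ 0.3425   0.1025   0.1650]
  [ 0.0675   0.2950   0.0575]
  [ 0.1925   0.2075   0.4175]
(I − A)⁻¹ = adj(I−A) / det(I−A) ≈
  [   2.0015     0.5990     0.9642]
  [   0.3944     1.7239     0.3360]
  [   1.1249     1.2126     2.4397]
x = (I − A)⁻¹ d = adj(I−A)·d / det(I−A), with det(I−A) = 0.171125:
  x_1 = (0.3425·75 + 0.1025·20 + 0.1650·10) / 0.171125 = 29.3875 / 0.171125 ≈ 171.73
  x_2 = (0.0675·75 + 0.2950·20 + 0.0575·10) / 0.171125 = 11.5375 / 0.171125 ≈ 67.42
  x_3 = (0.1925·75 + 0.2075·20 + 0.4175·10) / 0.171125 = 22.7625 / 0.171125 ≈ 133.02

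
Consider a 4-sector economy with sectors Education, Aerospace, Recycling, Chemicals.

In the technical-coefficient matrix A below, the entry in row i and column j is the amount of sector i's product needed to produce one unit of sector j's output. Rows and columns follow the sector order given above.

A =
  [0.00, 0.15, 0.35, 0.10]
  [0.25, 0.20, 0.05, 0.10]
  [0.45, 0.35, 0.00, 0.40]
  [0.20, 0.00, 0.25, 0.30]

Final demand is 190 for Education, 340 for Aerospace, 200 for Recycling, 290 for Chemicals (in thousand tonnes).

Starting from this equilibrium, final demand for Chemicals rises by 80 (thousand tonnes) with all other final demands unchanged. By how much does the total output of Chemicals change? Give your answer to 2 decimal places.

I − A =
  [   1.00    -0.15    -0.35    -0.10]
  [  -0.25     0.80    -0.05    -0.10]
  [  -0.45    -0.35     1.00    -0.40]
  [  -0.20     0.00    -0.25     0.70]
Compute the cofactors C_ij = (−1)^(i+j)·(3×3 minor ij) of I−A; the adjugate is their transpose:
adj(I−A) = Cᵀ =
  [ 0.459000   0.184500   0.225000   0.220500]
  [ 0.201000   0.430500   0.133500   0.166500]
  [ 0.384250   0.297250   0.514750   0.391500]
  [ 0.268375   0.158875   0.248125   0.585000]
det(I−A) = Σ_j (I−A)_1j·C_1j = (1.00)(0.459000) + (-0.15)(0.201000) + (-0.35)(0.384250) + (-0.10)(0.268375) = 0.267525
(I − A)⁻¹ = adj(I−A) / det(I−A) ≈
  [   1.7157     0.6897     0.8410     0.8242]
  [   0.7513     1.6092     0.4990     0.6224]
  [   1.4363     1.1111     1.9241     1.4634]
  [   1.0032     0.5939     0.9275     2.1867]
Δx = (I − A)⁻¹ Δd with Δd having +80 in the Chemicals component and 0 elsewhere.
So Δx_C = L_CC · (+80), where L_CC = adj(I−A)_CC / det(I−A) = 0.585000 / 0.267525.
Δx_C = 0.585000 × (+80) / 0.267525 = 46.80 / 0.267525 ≈ 174.94.

Δx_C = 174.94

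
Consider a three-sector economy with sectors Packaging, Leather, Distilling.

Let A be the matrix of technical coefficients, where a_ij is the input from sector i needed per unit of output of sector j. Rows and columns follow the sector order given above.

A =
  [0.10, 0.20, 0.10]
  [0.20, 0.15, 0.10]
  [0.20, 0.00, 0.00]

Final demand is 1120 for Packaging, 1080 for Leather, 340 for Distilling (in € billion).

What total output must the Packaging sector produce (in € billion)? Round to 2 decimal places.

I − A =
  [   0.90    -0.20    -0.10]
  [  -0.20     0.85    -0.10]
  [  -0.20     0.00     1.00]
Cofactors of I−A, C_ij = (−1)^(i+j)·(minor ij) (rows/columns in the sector order above):
  C_11 = (0.85)(1.00) − (-0.10)(0.00) = 0.8500
  C_12 = −[(-0.20)(1.00) − (-0.10)(-0.20)] = 0.2200
  C_13 = (-0.20)(0.00) − (0.85)(-0.20) = 0.1700
  C_21 = −[(-0.20)(1.00) − (-0.10)(0.00)] = 0.2000
  C_22 = (0.90)(1.00) − (-0.10)(-0.20) = 0.8800
  C_23 = −[(0.90)(0.00) − (-0.20)(-0.20)] = 0.0400
  C_31 = (-0.20)(-0.10) − (-0.10)(0.85) = 0.1050
  C_32 = −[(0.90)(-0.10) − (-0.10)(-0.20)] = 0.1100
  C_33 = (0.90)(0.85) − (-0.20)(-0.20) = 0.7250
det(I−A) = Σ_j (I−A)_1j·C_1j = (0.90)(0.8500) + (-0.20)(0.2200) + (-0.10)(0.1700) = 0.7040
adj(I−A) = Cᵀ =
  [ 0.8500   0.2000   0.1050]
  [ 0.2200   0.8800   0.1100]
  [ 0.1700   0.0400   0.7250]
(I − A)⁻¹ = adj(I−A) / det(I−A) ≈
  [   1.2074     0.2841     0.1491]
  [   0.3125     1.2500     0.1563]
  [   0.2415     0.0568     1.0298]
x = (I − A)⁻¹ d = adj(I−A)·d / det(I−A), with det(I−A) = 0.7040:
  x_P = (0.8500·1120 + 0.2000·1080 + 0.1050·340) / 0.7040 = 1203.70 / 0.7040 ≈ 1709.80
  x_L = (0.2200·1120 + 0.8800·1080 + 0.1100·340) / 0.7040 = 1234.20 / 0.7040 ≈ 1753.13
  x_D = (0.1700·1120 + 0.0400·1080 + 0.7250·340) / 0.7040 = 480.10 / 0.7040 ≈ 681.96

x_P = 1709.80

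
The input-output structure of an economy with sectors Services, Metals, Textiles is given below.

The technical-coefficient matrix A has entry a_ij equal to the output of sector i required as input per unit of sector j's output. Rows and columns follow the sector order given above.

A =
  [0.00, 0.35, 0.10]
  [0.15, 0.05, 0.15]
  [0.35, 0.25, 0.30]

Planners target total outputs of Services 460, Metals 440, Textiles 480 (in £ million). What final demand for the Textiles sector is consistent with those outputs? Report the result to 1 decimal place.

I − A =
  [   1.00    -0.35    -0.10]
  [  -0.15     0.95    -0.15]
  [  -0.35    -0.25     0.70]
d = (I − A) x:
  d_1 = (+1.00)·460 + (-0.35)·440 + (-0.10)·480 = 258.0
  d_2 = (-0.15)·460 + (+0.95)·440 + (-0.15)·480 = 277.0
  d_3 = (-0.35)·460 + (-0.25)·440 + (+0.70)·480 = 65.0

d_3 = 65.0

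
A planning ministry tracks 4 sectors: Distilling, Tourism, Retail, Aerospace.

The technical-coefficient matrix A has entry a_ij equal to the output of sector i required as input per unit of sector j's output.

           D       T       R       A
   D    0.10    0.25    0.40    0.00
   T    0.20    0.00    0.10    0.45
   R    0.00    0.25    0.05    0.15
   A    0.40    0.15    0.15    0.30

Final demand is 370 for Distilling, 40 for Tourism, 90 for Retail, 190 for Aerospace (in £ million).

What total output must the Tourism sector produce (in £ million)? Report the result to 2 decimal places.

I − A =
  [   0.90    -0.25    -0.40     0.00]
  [  -0.20     1.00    -0.10    -0.45]
  [   0.00    -0.25     0.95    -0.15]
  [  -0.40    -0.15    -0.15     0.70]
Compute the cofactors C_ij = (−1)^(i+j)·(3×3 minor ij) of I−A; the adjugate is their transpose:
adj(I−A) = Cᵀ =
  [ 0.541750   0.239625   0.287375   0.215625]
  [ 0.305500   0.554250   0.251750   0.410250]
  [ 0.144500   0.192750   0.489250   0.228750]
  [ 0.406000   0.297000   0.323000   0.765000]
det(I−A) = Σ_j (I−A)_1j·C_1j = (0.90)(0.541750) + (-0.25)(0.305500) + (-0.40)(0.144500) + (0.00)(0.406000) = 0.3534
(I − A)⁻¹ = adj(I−A) / det(I−A) ≈
  [   1.5330     0.6781     0.8132     0.6101]
  [   0.8645     1.5683     0.7124     1.1609]
  [   0.4089     0.5454     1.3844     0.6473]
  [   1.1488     0.8404     0.9140     2.1647]
x = (I − A)⁻¹ d = adj(I−A)·d / det(I−A), with det(I−A) = 0.3534:
  x_D = (0.541750·370 + 0.239625·40 + 0.287375·90 + 0.215625·190) / 0.3534 = 276.865 / 0.3534 ≈ 783.43
  x_T = (0.305500·370 + 0.554250·40 + 0.251750·90 + 0.410250·190) / 0.3534 = 235.81 / 0.3534 ≈ 667.26
  x_R = (0.144500·370 + 0.192750·40 + 0.489250·90 + 0.228750·190) / 0.3534 = 148.67 / 0.3534 ≈ 420.68
  x_A = (0.406000·370 + 0.297000·40 + 0.323000·90 + 0.765000·190) / 0.3534 = 336.52 / 0.3534 ≈ 952.24

x_T = 667.26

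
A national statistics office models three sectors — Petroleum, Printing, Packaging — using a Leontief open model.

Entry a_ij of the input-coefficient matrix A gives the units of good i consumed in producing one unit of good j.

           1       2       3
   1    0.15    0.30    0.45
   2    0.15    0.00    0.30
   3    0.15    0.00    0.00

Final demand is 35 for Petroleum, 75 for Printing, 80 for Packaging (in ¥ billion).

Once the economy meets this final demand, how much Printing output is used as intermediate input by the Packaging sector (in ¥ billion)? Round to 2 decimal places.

z_23 = 30.26

I − A =
  [   0.85    -0.30    -0.45]
  [  -0.15     1.00    -0.30]
  [  -0.15     0.00     1.00]
Cofactors of I−A, C_ij = (−1)^(i+j)·(minor ij) (rows/columns in the sector order above):
  C_11 = (1.00)(1.00) − (-0.30)(0.00) = 1.0000
  C_12 = −[(-0.15)(1.00) − (-0.30)(-0.15)] = 0.1950
  C_13 = (-0.15)(0.00) − (1.00)(-0.15) = 0.1500
  C_21 = −[(-0.30)(1.00) − (-0.45)(0.00)] = 0.3000
  C_22 = (0.85)(1.00) − (-0.45)(-0.15) = 0.7825
  C_23 = −[(0.85)(0.00) − (-0.30)(-0.15)] = 0.0450
  C_31 = (-0.30)(-0.30) − (-0.45)(1.00) = 0.5400
  C_32 = −[(0.85)(-0.30) − (-0.45)(-0.15)] = 0.3225
  C_33 = (0.85)(1.00) − (-0.30)(-0.15) = 0.8050
det(I−A) = Σ_j (I−A)_1j·C_1j = (0.85)(1.0000) + (-0.30)(0.1950) + (-0.45)(0.1500) = 0.7240
adj(I−A) = Cᵀ =
  [ 1.0000   0.3000   0.5400]
  [ 0.1950   0.7825   0.3225]
  [ 0.1500   0.0450   0.8050]
(I − A)⁻¹ = adj(I−A) / det(I−A) ≈
  [   1.3812     0.4144     0.7459]
  [   0.2693     1.0808     0.4454]
  [   0.2072     0.0622     1.1119]
First solve x = (I − A)⁻¹ d = adj(I−A)·d / det(I−A); in particular x_3 = (0.1500·35 + 0.0450·75 + 0.8050·80) / 0.7240 = 73.025 / 0.7240 ≈ 100.8633.
Intermediate flow from 2 to 3: z_23 = a_23 · x_3 = 0.30 × 73.025 / 0.7240 = 21.9075 / 0.7240 ≈ 30.26.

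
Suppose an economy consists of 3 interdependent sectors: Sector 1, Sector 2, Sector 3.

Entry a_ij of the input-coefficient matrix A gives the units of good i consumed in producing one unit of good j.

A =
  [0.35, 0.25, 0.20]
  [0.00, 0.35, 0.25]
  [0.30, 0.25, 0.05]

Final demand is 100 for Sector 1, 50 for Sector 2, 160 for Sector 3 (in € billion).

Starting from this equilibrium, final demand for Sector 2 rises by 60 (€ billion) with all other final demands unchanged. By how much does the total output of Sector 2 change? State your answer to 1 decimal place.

Δx_2 = 110.4

I − A =
  [   0.65    -0.25    -0.20]
  [   0.00     0.65    -0.25]
  [  -0.30    -0.25     0.95]
Cofactors of I−A, C_ij = (−1)^(i+j)·(minor ij) (rows/columns in the sector order above):
  C_11 = (0.65)(0.95) − (-0.25)(-0.25) = 0.5550
  C_12 = −[(0.00)(0.95) − (-0.25)(-0.30)] = 0.0750
  C_13 = (0.00)(-0.25) − (0.65)(-0.30) = 0.1950
  C_21 = −[(-0.25)(0.95) − (-0.20)(-0.25)] = 0.2875
  C_22 = (0.65)(0.95) − (-0.20)(-0.30) = 0.5575
  C_23 = −[(0.65)(-0.25) − (-0.25)(-0.30)] = 0.2375
  C_31 = (-0.25)(-0.25) − (-0.20)(0.65) = 0.1925
  C_32 = −[(0.65)(-0.25) − (-0.20)(0.00)] = 0.1625
  C_33 = (0.65)(0.65) − (-0.25)(0.00) = 0.4225
det(I−A) = Σ_j (I−A)_1j·C_1j = (0.65)(0.5550) + (-0.25)(0.0750) + (-0.20)(0.1950) = 0.3030
adj(I−A) = Cᵀ =
  [ 0.5550   0.2875   0.1925]
  [ 0.0750   0.5575   0.1625]
  [ 0.1950   0.2375   0.4225]
(I − A)⁻¹ = adj(I−A) / det(I−A) ≈
  [   1.8317     0.9488     0.6353]
  [   0.2475     1.8399     0.5363]
  [   0.6436     0.7838     1.3944]
Δx = (I − A)⁻¹ Δd with Δd having +60 in the Sector 2 component and 0 elsewhere.
So Δx_2 = L_22 · (+60), where L_22 = adj(I−A)_22 / det(I−A) = 0.5575 / 0.3030.
Δx_2 = 0.5575 × (+60) / 0.3030 = 33.45 / 0.3030 ≈ 110.4.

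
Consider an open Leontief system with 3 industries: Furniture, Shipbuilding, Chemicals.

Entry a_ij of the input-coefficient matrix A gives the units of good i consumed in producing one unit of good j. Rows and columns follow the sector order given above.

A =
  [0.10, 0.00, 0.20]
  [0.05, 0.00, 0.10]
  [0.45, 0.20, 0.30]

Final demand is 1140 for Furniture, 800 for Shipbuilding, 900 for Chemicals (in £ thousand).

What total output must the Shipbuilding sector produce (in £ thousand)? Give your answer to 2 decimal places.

I − A =
  [   0.90     0.00    -0.20]
  [  -0.05     1.00    -0.10]
  [  -0.45    -0.20     0.70]
Cofactors of I−A, C_ij = (−1)^(i+j)·(minor ij) (rows/columns in the sector order above):
  C_11 = (1.00)(0.70) − (-0.10)(-0.20) = 0.6800
  C_12 = −[(-0.05)(0.70) − (-0.10)(-0.45)] = 0.0800
  C_13 = (-0.05)(-0.20) − (1.00)(-0.45) = 0.4600
  C_21 = −[(0.00)(0.70) − (-0.20)(-0.20)] = 0.0400
  C_22 = (0.90)(0.70) − (-0.20)(-0.45) = 0.5400
  C_23 = −[(0.90)(-0.20) − (0.00)(-0.45)] = 0.1800
  C_31 = (0.00)(-0.10) − (-0.20)(1.00) = 0.2000
  C_32 = −[(0.90)(-0.10) − (-0.20)(-0.05)] = 0.1000
  C_33 = (0.90)(1.00) − (0.00)(-0.05) = 0.9000
det(I−A) = Σ_j (I−A)_1j·C_1j = (0.90)(0.6800) + (0.00)(0.0800) + (-0.20)(0.4600) = 0.5200
adj(I−A) = Cᵀ =
  [ 0.6800   0.0400   0.2000]
  [ 0.0800   0.5400   0.1000]
  [ 0.4600   0.1800   0.9000]
(I − A)⁻¹ = adj(I−A) / det(I−A) ≈
  [   1.3077     0.0769     0.3846]
  [   0.1538     1.0385     0.1923]
  [   0.8846     0.3462     1.7308]
x = (I − A)⁻¹ d = adj(I−A)·d / det(I−A), with det(I−A) = 0.5200:
  x_F = (0.6800·1140 + 0.0400·800 + 0.2000·900) / 0.5200 = 987.20 / 0.5200 ≈ 1898.46
  x_S = (0.0800·1140 + 0.5400·800 + 0.1000·900) / 0.5200 = 613.20 / 0.5200 ≈ 1179.23
  x_C = (0.4600·1140 + 0.1800·800 + 0.9000·900) / 0.5200 = 1478.40 / 0.5200 ≈ 2843.08

x_S = 1179.23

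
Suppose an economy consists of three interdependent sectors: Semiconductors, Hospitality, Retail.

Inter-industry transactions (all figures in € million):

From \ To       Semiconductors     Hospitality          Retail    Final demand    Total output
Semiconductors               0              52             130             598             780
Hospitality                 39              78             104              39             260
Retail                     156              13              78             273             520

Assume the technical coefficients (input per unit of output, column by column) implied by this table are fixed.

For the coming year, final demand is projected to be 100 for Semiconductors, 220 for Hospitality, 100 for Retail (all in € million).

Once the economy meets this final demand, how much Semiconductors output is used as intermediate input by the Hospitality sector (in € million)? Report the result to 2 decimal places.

Technical coefficients a_ij = z_ij / X_j:
  a_SS = 0/780 = 0.00, a_HS = 39/780 = 0.05, a_RS = 156/780 = 0.20
  a_SH = 52/260 = 0.20, a_HH = 78/260 = 0.30, a_RH = 13/260 = 0.05
  a_SR = 130/520 = 0.25, a_HR = 104/520 = 0.20, a_RR = 78/520 = 0.15
I − A =
  [   1.00    -0.20    -0.25]
  [  -0.05     0.70    -0.20]
  [  -0.20    -0.05     0.85]
Cofactors of I−A, C_ij = (−1)^(i+j)·(minor ij) (rows/columns in the sector order above):
  C_11 = (0.70)(0.85) − (-0.20)(-0.05) = 0.5850
  C_12 = −[(-0.05)(0.85) − (-0.20)(-0.20)] = 0.0825
  C_13 = (-0.05)(-0.05) − (0.70)(-0.20) = 0.1425
  C_21 = −[(-0.20)(0.85) − (-0.25)(-0.05)] = 0.1825
  C_22 = (1.00)(0.85) − (-0.25)(-0.20) = 0.8000
  C_23 = −[(1.00)(-0.05) − (-0.20)(-0.20)] = 0.0900
  C_31 = (-0.20)(-0.20) − (-0.25)(0.70) = 0.2150
  C_32 = −[(1.00)(-0.20) − (-0.25)(-0.05)] = 0.2125
  C_33 = (1.00)(0.70) − (-0.20)(-0.05) = 0.6900
det(I−A) = Σ_j (I−A)_1j·C_1j = (1.00)(0.5850) + (-0.20)(0.0825) + (-0.25)(0.1425) = 0.532875
adj(I−A) = Cᵀ =
  [ 0.5850   0.1825   0.2150]
  [ 0.0825   0.8000   0.2125]
  [ 0.1425   0.0900   0.6900]
(I − A)⁻¹ = adj(I−A) / det(I−A) ≈
  [   1.0978     0.3425     0.4035]
  [   0.1548     1.5013     0.3988]
  [   0.2674     0.1689     1.2949]
First solve x = (I − A)⁻¹ d = adj(I−A)·d / det(I−A); in particular x_H = (0.0825·100 + 0.8000·220 + 0.2125·100) / 0.532875 = 205.50 / 0.532875 ≈ 385.6439.
Intermediate flow from S to H: z_SH = a_SH · x_H = 0.20 × 205.50 / 0.532875 = 41.10 / 0.532875 ≈ 77.13.

z_SH = 77.13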